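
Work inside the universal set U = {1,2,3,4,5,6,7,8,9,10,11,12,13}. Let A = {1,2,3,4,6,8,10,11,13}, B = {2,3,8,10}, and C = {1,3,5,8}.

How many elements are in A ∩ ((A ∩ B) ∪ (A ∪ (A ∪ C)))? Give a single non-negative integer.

A ∩ B = {2,3,8,10}
A ∪ C = {1,2,3,4,5,6,8,10,11,13}
A ∪ (A ∪ C) = {1,2,3,4,5,6,8,10,11,13}
(A ∩ B) ∪ (A ∪ (A ∪ C)) = {1,2,3,4,5,6,8,10,11,13}
A ∩ ((A ∩ B) ∪ (A ∪ (A ∪ C))) = {1,2,3,4,6,8,10,11,13}
|A ∩ ((A ∩ B) ∪ (A ∪ (A ∪ C)))| = 9

9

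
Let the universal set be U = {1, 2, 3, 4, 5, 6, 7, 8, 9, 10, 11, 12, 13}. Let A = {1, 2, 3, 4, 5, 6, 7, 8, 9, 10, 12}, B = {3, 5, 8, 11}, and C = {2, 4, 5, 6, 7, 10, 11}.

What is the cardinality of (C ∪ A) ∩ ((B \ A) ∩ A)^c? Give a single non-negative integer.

C ∪ A = {1, 2, 3, 4, 5, 6, 7, 8, 9, 10, 11, 12}
B \ A = {11}
(B \ A) ∩ A = {}
((B \ A) ∩ A)^c = {1, 2, 3, 4, 5, 6, 7, 8, 9, 10, 11, 12, 13}
(C ∪ A) ∩ ((B \ A) ∩ A)^c = {1, 2, 3, 4, 5, 6, 7, 8, 9, 10, 11, 12}
|(C ∪ A) ∩ ((B \ A) ∩ A)^c| = 12

12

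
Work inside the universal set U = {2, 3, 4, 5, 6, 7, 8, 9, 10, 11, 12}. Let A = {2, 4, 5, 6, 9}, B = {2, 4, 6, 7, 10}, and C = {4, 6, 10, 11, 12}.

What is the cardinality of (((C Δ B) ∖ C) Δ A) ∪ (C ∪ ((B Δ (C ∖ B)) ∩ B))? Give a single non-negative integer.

9

C Δ B = {2, 7, 11, 12}
(C Δ B) ∖ C = {2, 7}
((C Δ B) ∖ C) Δ A = {4, 5, 6, 7, 9}
C ∖ B = {11, 12}
B Δ (C ∖ B) = {2, 4, 6, 7, 10, 11, 12}
(B Δ (C ∖ B)) ∩ B = {2, 4, 6, 7, 10}
C ∪ ((B Δ (C ∖ B)) ∩ B) = {2, 4, 6, 7, 10, 11, 12}
(((C Δ B) ∖ C) Δ A) ∪ (C ∪ ((B Δ (C ∖ B)) ∩ B)) = {2, 4, 5, 6, 7, 9, 10, 11, 12}
|(((C Δ B) ∖ C) Δ A) ∪ (C ∪ ((B Δ (C ∖ B)) ∩ B))| = 9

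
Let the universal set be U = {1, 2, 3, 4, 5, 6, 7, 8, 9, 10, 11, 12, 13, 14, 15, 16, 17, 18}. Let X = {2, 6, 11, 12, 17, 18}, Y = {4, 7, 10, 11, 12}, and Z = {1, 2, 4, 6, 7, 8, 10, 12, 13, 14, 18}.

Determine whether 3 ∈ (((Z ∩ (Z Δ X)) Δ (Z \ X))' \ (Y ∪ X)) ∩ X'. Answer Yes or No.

3 ∉ Z and 3 ∉ X, so 3 ∉ Z Δ X
3 ∉ Z and 3 ∉ (Z Δ X), so 3 ∉ Z ∩ (Z Δ X)
3 ∉ Z and 3 ∉ X, so 3 ∉ Z \ X
3 ∉ (Z ∩ (Z Δ X)) and 3 ∉ (Z \ X), so 3 ∉ (Z ∩ (Z Δ X)) Δ (Z \ X)
3 ∈ ((Z ∩ (Z Δ X)) Δ (Z \ X))' since 3 ∉ ((Z ∩ (Z Δ X)) Δ (Z \ X))
3 ∉ Y and 3 ∉ X, so 3 ∉ Y ∪ X
3 ∈ ((Z ∩ (Z Δ X)) Δ (Z \ X))' and 3 ∉ (Y ∪ X), so 3 ∈ ((Z ∩ (Z Δ X)) Δ (Z \ X))' \ (Y ∪ X)
3 ∉ X, so 3 ∈ X'
3 ∈ (((Z ∩ (Z Δ X)) Δ (Z \ X))' \ (Y ∪ X)) and 3 ∈ X', so 3 ∈ (((Z ∩ (Z Δ X)) Δ (Z \ X))' \ (Y ∪ X)) ∩ X'

Yes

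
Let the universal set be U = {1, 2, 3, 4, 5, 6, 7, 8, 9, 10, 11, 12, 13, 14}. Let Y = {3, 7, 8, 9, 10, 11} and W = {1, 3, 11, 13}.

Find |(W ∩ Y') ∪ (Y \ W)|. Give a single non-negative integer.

Y' = {1, 2, 4, 5, 6, 12, 13, 14}
W ∩ Y' = {1, 13}
Y \ W = {7, 8, 9, 10}
(W ∩ Y') ∪ (Y \ W) = {1, 7, 8, 9, 10, 13}
|(W ∩ Y') ∪ (Y \ W)| = 6

6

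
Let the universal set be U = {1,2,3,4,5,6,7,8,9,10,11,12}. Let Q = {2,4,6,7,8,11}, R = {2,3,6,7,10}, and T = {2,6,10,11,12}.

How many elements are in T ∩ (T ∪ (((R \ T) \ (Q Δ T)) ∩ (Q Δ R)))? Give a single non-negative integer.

5

R \ T = {3,7}
Q Δ T = {4,7,8,10,12}
(R \ T) \ (Q Δ T) = {3}
Q Δ R = {3,4,8,10,11}
((R \ T) \ (Q Δ T)) ∩ (Q Δ R) = {3}
T ∪ (((R \ T) \ (Q Δ T)) ∩ (Q Δ R)) = {2,3,6,10,11,12}
T ∩ (T ∪ (((R \ T) \ (Q Δ T)) ∩ (Q Δ R))) = {2,6,10,11,12}
|T ∩ (T ∪ (((R \ T) \ (Q Δ T)) ∩ (Q Δ R)))| = 5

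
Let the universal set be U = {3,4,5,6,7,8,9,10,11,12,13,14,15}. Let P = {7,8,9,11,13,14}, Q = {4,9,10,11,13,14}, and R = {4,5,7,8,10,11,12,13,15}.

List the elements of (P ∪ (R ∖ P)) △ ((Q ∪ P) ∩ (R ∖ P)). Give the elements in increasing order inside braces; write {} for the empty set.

{5,7,8,9,11,12,13,14,15}

R ∖ P = {4,5,10,12,15}
P ∪ (R ∖ P) = {4,5,7,8,9,10,11,12,13,14,15}
Q ∪ P = {4,7,8,9,10,11,13,14}
(Q ∪ P) ∩ (R ∖ P) = {4,10}
(P ∪ (R ∖ P)) △ ((Q ∪ P) ∩ (R ∖ P)) = {5,7,8,9,11,12,13,14,15}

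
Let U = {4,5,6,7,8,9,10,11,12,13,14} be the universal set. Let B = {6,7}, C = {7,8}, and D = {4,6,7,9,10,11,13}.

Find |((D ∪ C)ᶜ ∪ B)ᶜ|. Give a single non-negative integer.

D ∪ C = {4,6,7,8,9,10,11,13}
(D ∪ C)ᶜ = {5,12,14}
(D ∪ C)ᶜ ∪ B = {5,6,7,12,14}
((D ∪ C)ᶜ ∪ B)ᶜ = {4,8,9,10,11,13}
|((D ∪ C)ᶜ ∪ B)ᶜ| = 6

6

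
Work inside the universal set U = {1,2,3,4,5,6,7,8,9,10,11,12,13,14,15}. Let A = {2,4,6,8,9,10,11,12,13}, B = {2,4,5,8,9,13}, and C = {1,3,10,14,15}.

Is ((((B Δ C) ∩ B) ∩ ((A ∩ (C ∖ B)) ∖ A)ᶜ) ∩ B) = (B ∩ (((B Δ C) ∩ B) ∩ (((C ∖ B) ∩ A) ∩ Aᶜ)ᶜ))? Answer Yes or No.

B Δ C = {1,2,3,4,5,8,9,10,13,14,15}
(B Δ C) ∩ B = {2,4,5,8,9,13}
C ∖ B = {1,3,10,14,15}
A ∩ (C ∖ B) = {10}
(A ∩ (C ∖ B)) ∖ A = {}
((A ∩ (C ∖ B)) ∖ A)ᶜ = {1,2,3,4,5,6,7,8,9,10,11,12,13,14,15}
((B Δ C) ∩ B) ∩ ((A ∩ (C ∖ B)) ∖ A)ᶜ = {2,4,5,8,9,13}
(((B Δ C) ∩ B) ∩ ((A ∩ (C ∖ B)) ∖ A)ᶜ) ∩ B = {2,4,5,8,9,13}
(C ∖ B) ∩ A = {10}
Aᶜ = {1,3,5,7,14,15}
((C ∖ B) ∩ A) ∩ Aᶜ = {}
(((C ∖ B) ∩ A) ∩ Aᶜ)ᶜ = {1,2,3,4,5,6,7,8,9,10,11,12,13,14,15}
((B Δ C) ∩ B) ∩ (((C ∖ B) ∩ A) ∩ Aᶜ)ᶜ = {2,4,5,8,9,13}
B ∩ (((B Δ C) ∩ B) ∩ (((C ∖ B) ∩ A) ∩ Aᶜ)ᶜ) = {2,4,5,8,9,13}
Both equal {2,4,5,8,9,13}, so (((B Δ C) ∩ B) ∩ ((A ∩ (C ∖ B)) ∖ A)ᶜ) ∩ B = B ∩ (((B Δ C) ∩ B) ∩ (((C ∖ B) ∩ A) ∩ Aᶜ)ᶜ).

Yes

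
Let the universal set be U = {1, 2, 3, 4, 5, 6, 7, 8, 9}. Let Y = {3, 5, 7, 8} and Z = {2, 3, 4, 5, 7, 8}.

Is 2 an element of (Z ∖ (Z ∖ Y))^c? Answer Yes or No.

Yes

2 ∈ Z and 2 ∉ Y, so 2 ∈ Z ∖ Y
2 ∈ Z and 2 ∈ (Z ∖ Y), so 2 ∉ Z ∖ (Z ∖ Y)
2 ∈ (Z ∖ (Z ∖ Y))^c since 2 ∉ (Z ∖ (Z ∖ Y))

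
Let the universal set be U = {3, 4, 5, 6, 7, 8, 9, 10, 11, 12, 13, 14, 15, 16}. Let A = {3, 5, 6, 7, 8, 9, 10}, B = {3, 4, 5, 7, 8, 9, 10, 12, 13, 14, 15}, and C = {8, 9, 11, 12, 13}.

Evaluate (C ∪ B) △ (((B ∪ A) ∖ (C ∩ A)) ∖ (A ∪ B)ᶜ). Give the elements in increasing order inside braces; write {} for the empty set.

{6, 8, 9, 11}

C ∪ B = {3, 4, 5, 7, 8, 9, 10, 11, 12, 13, 14, 15}
B ∪ A = {3, 4, 5, 6, 7, 8, 9, 10, 12, 13, 14, 15}
C ∩ A = {8, 9}
(B ∪ A) ∖ (C ∩ A) = {3, 4, 5, 6, 7, 10, 12, 13, 14, 15}
A ∪ B = {3, 4, 5, 6, 7, 8, 9, 10, 12, 13, 14, 15}
(A ∪ B)ᶜ = {11, 16}
((B ∪ A) ∖ (C ∩ A)) ∖ (A ∪ B)ᶜ = {3, 4, 5, 6, 7, 10, 12, 13, 14, 15}
(C ∪ B) △ (((B ∪ A) ∖ (C ∩ A)) ∖ (A ∪ B)ᶜ) = {6, 8, 9, 11}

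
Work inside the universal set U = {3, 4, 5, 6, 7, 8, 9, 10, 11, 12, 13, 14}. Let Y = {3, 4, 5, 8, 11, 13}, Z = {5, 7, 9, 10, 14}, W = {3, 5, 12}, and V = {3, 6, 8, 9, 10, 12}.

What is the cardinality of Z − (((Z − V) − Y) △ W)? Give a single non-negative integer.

Z − V = {5, 7, 14}
(Z − V) − Y = {7, 14}
((Z − V) − Y) △ W = {3, 5, 7, 12, 14}
Z − (((Z − V) − Y) △ W) = {9, 10}
|Z − (((Z − V) − Y) △ W)| = 2

2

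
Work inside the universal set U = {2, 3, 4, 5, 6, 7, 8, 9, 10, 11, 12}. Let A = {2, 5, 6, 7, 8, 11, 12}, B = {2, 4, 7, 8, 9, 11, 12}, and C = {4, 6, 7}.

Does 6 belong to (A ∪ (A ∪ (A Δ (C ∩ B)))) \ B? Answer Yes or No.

Yes

6 ∈ C and 6 ∉ B, so 6 ∉ C ∩ B
6 ∈ A and 6 ∉ (C ∩ B), so 6 ∈ A Δ (C ∩ B)
6 ∈ A and 6 ∈ (A Δ (C ∩ B)), so 6 ∈ A ∪ (A Δ (C ∩ B))
6 ∈ A and 6 ∈ (A ∪ (A Δ (C ∩ B))), so 6 ∈ A ∪ (A ∪ (A Δ (C ∩ B)))
6 ∈ (A ∪ (A ∪ (A Δ (C ∩ B)))) and 6 ∉ B, so 6 ∈ (A ∪ (A ∪ (A Δ (C ∩ B)))) \ B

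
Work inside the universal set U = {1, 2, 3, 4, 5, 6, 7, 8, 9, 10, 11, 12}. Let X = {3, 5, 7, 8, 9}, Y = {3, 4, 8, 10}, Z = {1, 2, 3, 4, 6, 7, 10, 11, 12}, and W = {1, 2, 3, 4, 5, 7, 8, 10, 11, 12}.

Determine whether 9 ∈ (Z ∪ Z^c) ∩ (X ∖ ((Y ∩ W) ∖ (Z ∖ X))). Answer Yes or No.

9 ∉ Z, so 9 ∈ Z^c
9 ∉ Z and 9 ∈ Z^c, so 9 ∈ Z ∪ Z^c
9 ∉ Y and 9 ∉ W, so 9 ∉ Y ∩ W
9 ∉ Z and 9 ∈ X, so 9 ∉ Z ∖ X
9 ∉ (Y ∩ W) and 9 ∉ (Z ∖ X), so 9 ∉ (Y ∩ W) ∖ (Z ∖ X)
9 ∈ X and 9 ∉ ((Y ∩ W) ∖ (Z ∖ X)), so 9 ∈ X ∖ ((Y ∩ W) ∖ (Z ∖ X))
9 ∈ (Z ∪ Z^c) and 9 ∈ (X ∖ ((Y ∩ W) ∖ (Z ∖ X))), so 9 ∈ (Z ∪ Z^c) ∩ (X ∖ ((Y ∩ W) ∖ (Z ∖ X)))

Yes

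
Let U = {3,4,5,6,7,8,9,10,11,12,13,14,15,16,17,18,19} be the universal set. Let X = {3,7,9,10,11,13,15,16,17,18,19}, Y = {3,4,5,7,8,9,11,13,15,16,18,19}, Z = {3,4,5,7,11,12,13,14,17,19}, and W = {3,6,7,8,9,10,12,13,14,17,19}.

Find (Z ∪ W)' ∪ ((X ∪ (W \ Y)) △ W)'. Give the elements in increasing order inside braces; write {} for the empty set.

{3,4,5,6,7,9,10,12,13,14,15,16,17,18,19}

Z ∪ W = {3,4,5,6,7,8,9,10,11,12,13,14,17,19}
(Z ∪ W)' = {15,16,18}
W \ Y = {6,10,12,14,17}
X ∪ (W \ Y) = {3,6,7,9,10,11,12,13,14,15,16,17,18,19}
(X ∪ (W \ Y)) △ W = {8,11,15,16,18}
((X ∪ (W \ Y)) △ W)' = {3,4,5,6,7,9,10,12,13,14,17,19}
(Z ∪ W)' ∪ ((X ∪ (W \ Y)) △ W)' = {3,4,5,6,7,9,10,12,13,14,15,16,17,18,19}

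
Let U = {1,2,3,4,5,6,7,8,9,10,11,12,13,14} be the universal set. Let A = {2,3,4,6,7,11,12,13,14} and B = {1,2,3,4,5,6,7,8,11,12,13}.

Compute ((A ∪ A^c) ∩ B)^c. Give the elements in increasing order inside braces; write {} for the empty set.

{9,10,14}

A^c = {1,5,8,9,10}
A ∪ A^c = {1,2,3,4,5,6,7,8,9,10,11,12,13,14}
(A ∪ A^c) ∩ B = {1,2,3,4,5,6,7,8,11,12,13}
((A ∪ A^c) ∩ B)^c = {9,10,14}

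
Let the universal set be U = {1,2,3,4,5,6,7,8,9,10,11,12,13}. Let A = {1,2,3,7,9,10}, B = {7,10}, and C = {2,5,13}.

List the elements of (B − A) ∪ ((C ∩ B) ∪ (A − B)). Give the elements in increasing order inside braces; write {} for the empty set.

B − A = {}
C ∩ B = {}
A − B = {1,2,3,9}
(C ∩ B) ∪ (A − B) = {1,2,3,9}
(B − A) ∪ ((C ∩ B) ∪ (A − B)) = {1,2,3,9}

{1,2,3,9}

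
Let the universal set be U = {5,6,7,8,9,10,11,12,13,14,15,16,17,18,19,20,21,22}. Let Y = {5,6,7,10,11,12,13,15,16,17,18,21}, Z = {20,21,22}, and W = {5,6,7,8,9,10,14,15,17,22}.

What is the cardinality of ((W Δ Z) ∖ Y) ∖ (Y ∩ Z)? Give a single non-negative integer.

W Δ Z = {5,6,7,8,9,10,14,15,17,20,21}
(W Δ Z) ∖ Y = {8,9,14,20}
Y ∩ Z = {21}
((W Δ Z) ∖ Y) ∖ (Y ∩ Z) = {8,9,14,20}
|((W Δ Z) ∖ Y) ∖ (Y ∩ Z)| = 4

4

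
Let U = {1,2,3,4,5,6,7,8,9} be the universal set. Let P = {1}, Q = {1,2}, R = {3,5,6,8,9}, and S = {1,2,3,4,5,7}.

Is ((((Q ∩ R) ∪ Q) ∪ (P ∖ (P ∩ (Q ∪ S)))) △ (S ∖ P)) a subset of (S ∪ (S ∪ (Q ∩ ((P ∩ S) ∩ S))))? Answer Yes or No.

Yes

Q ∩ R = {}
(Q ∩ R) ∪ Q = {1,2}
Q ∪ S = {1,2,3,4,5,7}
P ∩ (Q ∪ S) = {1}
P ∖ (P ∩ (Q ∪ S)) = {}
((Q ∩ R) ∪ Q) ∪ (P ∖ (P ∩ (Q ∪ S))) = {1,2}
S ∖ P = {2,3,4,5,7}
(((Q ∩ R) ∪ Q) ∪ (P ∖ (P ∩ (Q ∪ S)))) △ (S ∖ P) = {1,3,4,5,7}
P ∩ S = {1}
(P ∩ S) ∩ S = {1}
Q ∩ ((P ∩ S) ∩ S) = {1}
S ∪ (Q ∩ ((P ∩ S) ∩ S)) = {1,2,3,4,5,7}
S ∪ (S ∪ (Q ∩ ((P ∩ S) ∩ S))) = {1,2,3,4,5,7}
Every element of {1,3,4,5,7} is in {1,2,3,4,5,7}, so (((Q ∩ R) ∪ Q) ∪ (P ∖ (P ∩ (Q ∪ S)))) △ (S ∖ P) ⊆ S ∪ (S ∪ (Q ∩ ((P ∩ S) ∩ S))).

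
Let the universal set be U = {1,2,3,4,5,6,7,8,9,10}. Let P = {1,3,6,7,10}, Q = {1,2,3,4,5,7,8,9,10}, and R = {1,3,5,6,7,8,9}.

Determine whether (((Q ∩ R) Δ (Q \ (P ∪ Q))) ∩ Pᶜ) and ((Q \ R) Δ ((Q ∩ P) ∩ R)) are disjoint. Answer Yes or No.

Yes

Q ∩ R = {1,3,5,7,8,9}
P ∪ Q = {1,2,3,4,5,6,7,8,9,10}
Q \ (P ∪ Q) = {}
(Q ∩ R) Δ (Q \ (P ∪ Q)) = {1,3,5,7,8,9}
Pᶜ = {2,4,5,8,9}
((Q ∩ R) Δ (Q \ (P ∪ Q))) ∩ Pᶜ = {5,8,9}
Q \ R = {2,4,10}
Q ∩ P = {1,3,7,10}
(Q ∩ P) ∩ R = {1,3,7}
(Q \ R) Δ ((Q ∩ P) ∩ R) = {1,2,3,4,7,10}
{5,8,9} and {1,2,3,4,7,10} share no elements.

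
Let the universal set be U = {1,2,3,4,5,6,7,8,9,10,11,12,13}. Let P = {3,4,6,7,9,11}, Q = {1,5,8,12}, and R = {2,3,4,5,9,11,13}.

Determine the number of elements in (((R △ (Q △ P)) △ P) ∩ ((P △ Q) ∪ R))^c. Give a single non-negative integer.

4

Q △ P = {1,3,4,5,6,7,8,9,11,12}
R △ (Q △ P) = {1,2,6,7,8,12,13}
(R △ (Q △ P)) △ P = {1,2,3,4,8,9,11,12,13}
P △ Q = {1,3,4,5,6,7,8,9,11,12}
(P △ Q) ∪ R = {1,2,3,4,5,6,7,8,9,11,12,13}
((R △ (Q △ P)) △ P) ∩ ((P △ Q) ∪ R) = {1,2,3,4,8,9,11,12,13}
(((R △ (Q △ P)) △ P) ∩ ((P △ Q) ∪ R))^c = {5,6,7,10}
|(((R △ (Q △ P)) △ P) ∩ ((P △ Q) ∪ R))^c| = 4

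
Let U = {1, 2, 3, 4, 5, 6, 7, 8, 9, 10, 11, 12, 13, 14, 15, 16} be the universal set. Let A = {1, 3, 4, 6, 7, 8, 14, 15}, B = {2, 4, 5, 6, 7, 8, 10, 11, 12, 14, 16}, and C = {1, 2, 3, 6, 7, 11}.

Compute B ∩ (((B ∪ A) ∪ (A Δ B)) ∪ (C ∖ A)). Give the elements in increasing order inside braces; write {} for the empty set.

{2, 4, 5, 6, 7, 8, 10, 11, 12, 14, 16}

B ∪ A = {1, 2, 3, 4, 5, 6, 7, 8, 10, 11, 12, 14, 15, 16}
A Δ B = {1, 2, 3, 5, 10, 11, 12, 15, 16}
(B ∪ A) ∪ (A Δ B) = {1, 2, 3, 4, 5, 6, 7, 8, 10, 11, 12, 14, 15, 16}
C ∖ A = {2, 11}
((B ∪ A) ∪ (A Δ B)) ∪ (C ∖ A) = {1, 2, 3, 4, 5, 6, 7, 8, 10, 11, 12, 14, 15, 16}
B ∩ (((B ∪ A) ∪ (A Δ B)) ∪ (C ∖ A)) = {2, 4, 5, 6, 7, 8, 10, 11, 12, 14, 16}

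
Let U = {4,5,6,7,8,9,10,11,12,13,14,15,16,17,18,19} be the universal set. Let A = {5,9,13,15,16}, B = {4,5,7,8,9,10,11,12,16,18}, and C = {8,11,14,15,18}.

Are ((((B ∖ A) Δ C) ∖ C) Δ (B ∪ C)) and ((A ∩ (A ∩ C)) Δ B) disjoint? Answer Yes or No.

B ∖ A = {4,7,8,10,11,12,18}
(B ∖ A) Δ C = {4,7,10,12,14,15}
((B ∖ A) Δ C) ∖ C = {4,7,10,12}
B ∪ C = {4,5,7,8,9,10,11,12,14,15,16,18}
(((B ∖ A) Δ C) ∖ C) Δ (B ∪ C) = {5,8,9,11,14,15,16,18}
A ∩ C = {15}
A ∩ (A ∩ C) = {15}
(A ∩ (A ∩ C)) Δ B = {4,5,7,8,9,10,11,12,15,16,18}
5 lies in both, so they are not disjoint.

No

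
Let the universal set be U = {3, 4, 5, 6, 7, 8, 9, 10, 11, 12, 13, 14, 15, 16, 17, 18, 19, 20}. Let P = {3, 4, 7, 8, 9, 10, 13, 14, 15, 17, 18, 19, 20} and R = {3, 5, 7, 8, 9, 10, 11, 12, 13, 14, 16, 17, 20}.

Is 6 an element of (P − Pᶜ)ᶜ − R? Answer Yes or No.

Yes

6 ∉ P, so 6 ∈ Pᶜ
6 ∉ P and 6 ∈ Pᶜ, so 6 ∉ P − Pᶜ
6 ∈ (P − Pᶜ)ᶜ since 6 ∉ (P − Pᶜ)
6 ∈ (P − Pᶜ)ᶜ and 6 ∉ R, so 6 ∈ (P − Pᶜ)ᶜ − R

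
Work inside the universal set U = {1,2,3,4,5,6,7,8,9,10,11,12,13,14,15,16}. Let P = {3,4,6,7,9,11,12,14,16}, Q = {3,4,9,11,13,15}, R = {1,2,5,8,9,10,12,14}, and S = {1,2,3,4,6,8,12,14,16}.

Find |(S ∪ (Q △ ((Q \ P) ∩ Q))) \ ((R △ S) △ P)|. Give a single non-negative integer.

8

Q \ P = {13,15}
(Q \ P) ∩ Q = {13,15}
Q △ ((Q \ P) ∩ Q) = {3,4,9,11}
S ∪ (Q △ ((Q \ P) ∩ Q)) = {1,2,3,4,6,8,9,11,12,14,16}
R △ S = {3,4,5,6,9,10,16}
(R △ S) △ P = {5,7,10,11,12,14}
(S ∪ (Q △ ((Q \ P) ∩ Q))) \ ((R △ S) △ P) = {1,2,3,4,6,8,9,16}
|(S ∪ (Q △ ((Q \ P) ∩ Q))) \ ((R △ S) △ P)| = 8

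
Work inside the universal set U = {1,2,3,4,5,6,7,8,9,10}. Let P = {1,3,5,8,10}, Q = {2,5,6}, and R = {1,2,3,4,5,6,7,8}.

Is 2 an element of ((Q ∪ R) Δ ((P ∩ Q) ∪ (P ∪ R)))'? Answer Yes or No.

Yes

2 ∈ Q and 2 ∈ R, so 2 ∈ Q ∪ R
2 ∉ P and 2 ∈ Q, so 2 ∉ P ∩ Q
2 ∉ P and 2 ∈ R, so 2 ∈ P ∪ R
2 ∉ (P ∩ Q) and 2 ∈ (P ∪ R), so 2 ∈ (P ∩ Q) ∪ (P ∪ R)
2 ∈ (Q ∪ R) and 2 ∈ ((P ∩ Q) ∪ (P ∪ R)), so 2 ∉ (Q ∪ R) Δ ((P ∩ Q) ∪ (P ∪ R))
2 ∈ ((Q ∪ R) Δ ((P ∩ Q) ∪ (P ∪ R)))' since 2 ∉ ((Q ∪ R) Δ ((P ∩ Q) ∪ (P ∪ R)))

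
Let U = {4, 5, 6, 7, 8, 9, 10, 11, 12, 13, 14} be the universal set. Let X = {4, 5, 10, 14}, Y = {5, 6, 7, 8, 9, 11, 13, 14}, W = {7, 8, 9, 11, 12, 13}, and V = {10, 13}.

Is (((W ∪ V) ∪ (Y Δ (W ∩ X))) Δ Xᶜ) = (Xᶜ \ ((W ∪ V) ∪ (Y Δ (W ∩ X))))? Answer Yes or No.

No

W ∪ V = {7, 8, 9, 10, 11, 12, 13}
W ∩ X = {}
Y Δ (W ∩ X) = {5, 6, 7, 8, 9, 11, 13, 14}
(W ∪ V) ∪ (Y Δ (W ∩ X)) = {5, 6, 7, 8, 9, 10, 11, 12, 13, 14}
Xᶜ = {6, 7, 8, 9, 11, 12, 13}
((W ∪ V) ∪ (Y Δ (W ∩ X))) Δ Xᶜ = {5, 10, 14}
Xᶜ \ ((W ∪ V) ∪ (Y Δ (W ∩ X))) = {}
5 ∈ ((W ∪ V) ∪ (Y Δ (W ∩ X))) Δ Xᶜ but 5 ∉ Xᶜ \ ((W ∪ V) ∪ (Y Δ (W ∩ X))), so they differ.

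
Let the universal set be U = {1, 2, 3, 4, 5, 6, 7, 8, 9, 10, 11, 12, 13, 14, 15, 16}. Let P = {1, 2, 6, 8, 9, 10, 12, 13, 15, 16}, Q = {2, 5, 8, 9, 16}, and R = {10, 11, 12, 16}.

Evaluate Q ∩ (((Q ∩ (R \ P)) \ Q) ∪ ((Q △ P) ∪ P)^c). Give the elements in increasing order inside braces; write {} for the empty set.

{}

R \ P = {11}
Q ∩ (R \ P) = {}
(Q ∩ (R \ P)) \ Q = {}
Q △ P = {1, 5, 6, 10, 12, 13, 15}
(Q △ P) ∪ P = {1, 2, 5, 6, 8, 9, 10, 12, 13, 15, 16}
((Q △ P) ∪ P)^c = {3, 4, 7, 11, 14}
((Q ∩ (R \ P)) \ Q) ∪ ((Q △ P) ∪ P)^c = {3, 4, 7, 11, 14}
Q ∩ (((Q ∩ (R \ P)) \ Q) ∪ ((Q △ P) ∪ P)^c) = {}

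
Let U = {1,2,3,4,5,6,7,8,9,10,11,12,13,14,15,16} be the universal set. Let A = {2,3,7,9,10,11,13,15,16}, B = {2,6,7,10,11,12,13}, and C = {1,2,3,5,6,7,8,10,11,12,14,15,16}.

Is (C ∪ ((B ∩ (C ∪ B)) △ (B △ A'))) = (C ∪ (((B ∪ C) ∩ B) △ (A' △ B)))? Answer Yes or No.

Yes

C ∪ B = {1,2,3,5,6,7,8,10,11,12,13,14,15,16}
B ∩ (C ∪ B) = {2,6,7,10,11,12,13}
A' = {1,4,5,6,8,12,14}
B △ A' = {1,2,4,5,7,8,10,11,13,14}
(B ∩ (C ∪ B)) △ (B △ A') = {1,4,5,6,8,12,14}
C ∪ ((B ∩ (C ∪ B)) △ (B △ A')) = {1,2,3,4,5,6,7,8,10,11,12,14,15,16}
B ∪ C = {1,2,3,5,6,7,8,10,11,12,13,14,15,16}
(B ∪ C) ∩ B = {2,6,7,10,11,12,13}
A' △ B = {1,2,4,5,7,8,10,11,13,14}
((B ∪ C) ∩ B) △ (A' △ B) = {1,4,5,6,8,12,14}
C ∪ (((B ∪ C) ∩ B) △ (A' △ B)) = {1,2,3,4,5,6,7,8,10,11,12,14,15,16}
Both equal {1,2,3,4,5,6,7,8,10,11,12,14,15,16}, so C ∪ ((B ∩ (C ∪ B)) △ (B △ A')) = C ∪ (((B ∪ C) ∩ B) △ (A' △ B)).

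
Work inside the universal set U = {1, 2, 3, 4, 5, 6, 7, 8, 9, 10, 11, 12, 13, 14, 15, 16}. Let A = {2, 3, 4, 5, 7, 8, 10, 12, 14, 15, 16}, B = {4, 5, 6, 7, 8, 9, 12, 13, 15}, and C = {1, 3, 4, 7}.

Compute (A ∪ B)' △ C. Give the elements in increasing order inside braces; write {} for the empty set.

{3, 4, 7, 11}

A ∪ B = {2, 3, 4, 5, 6, 7, 8, 9, 10, 12, 13, 14, 15, 16}
(A ∪ B)' = {1, 11}
(A ∪ B)' △ C = {3, 4, 7, 11}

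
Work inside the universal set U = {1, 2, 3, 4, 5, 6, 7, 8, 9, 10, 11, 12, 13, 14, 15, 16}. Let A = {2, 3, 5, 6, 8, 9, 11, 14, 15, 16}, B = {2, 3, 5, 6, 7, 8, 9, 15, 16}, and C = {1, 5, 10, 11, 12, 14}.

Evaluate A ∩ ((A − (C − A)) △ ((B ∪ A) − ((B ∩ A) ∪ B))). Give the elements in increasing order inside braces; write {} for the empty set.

C − A = {1, 10, 12}
A − (C − A) = {2, 3, 5, 6, 8, 9, 11, 14, 15, 16}
B ∪ A = {2, 3, 5, 6, 7, 8, 9, 11, 14, 15, 16}
B ∩ A = {2, 3, 5, 6, 8, 9, 15, 16}
(B ∩ A) ∪ B = {2, 3, 5, 6, 7, 8, 9, 15, 16}
(B ∪ A) − ((B ∩ A) ∪ B) = {11, 14}
(A − (C − A)) △ ((B ∪ A) − ((B ∩ A) ∪ B)) = {2, 3, 5, 6, 8, 9, 15, 16}
A ∩ ((A − (C − A)) △ ((B ∪ A) − ((B ∩ A) ∪ B))) = {2, 3, 5, 6, 8, 9, 15, 16}

{2, 3, 5, 6, 8, 9, 15, 16}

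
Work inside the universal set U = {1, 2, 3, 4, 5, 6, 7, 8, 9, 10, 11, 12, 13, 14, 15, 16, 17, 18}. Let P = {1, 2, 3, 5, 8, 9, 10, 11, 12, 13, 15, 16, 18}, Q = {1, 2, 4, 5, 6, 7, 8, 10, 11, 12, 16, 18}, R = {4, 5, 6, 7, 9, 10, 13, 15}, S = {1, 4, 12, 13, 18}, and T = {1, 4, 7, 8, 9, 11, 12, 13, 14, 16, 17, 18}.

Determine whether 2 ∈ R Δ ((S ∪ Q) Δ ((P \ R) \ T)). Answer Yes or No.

No

2 ∉ S and 2 ∈ Q, so 2 ∈ S ∪ Q
2 ∈ P and 2 ∉ R, so 2 ∈ P \ R
2 ∈ (P \ R) and 2 ∉ T, so 2 ∈ (P \ R) \ T
2 ∈ (S ∪ Q) and 2 ∈ ((P \ R) \ T), so 2 ∉ (S ∪ Q) Δ ((P \ R) \ T)
2 ∉ R and 2 ∉ ((S ∪ Q) Δ ((P \ R) \ T)), so 2 ∉ R Δ ((S ∪ Q) Δ ((P \ R) \ T))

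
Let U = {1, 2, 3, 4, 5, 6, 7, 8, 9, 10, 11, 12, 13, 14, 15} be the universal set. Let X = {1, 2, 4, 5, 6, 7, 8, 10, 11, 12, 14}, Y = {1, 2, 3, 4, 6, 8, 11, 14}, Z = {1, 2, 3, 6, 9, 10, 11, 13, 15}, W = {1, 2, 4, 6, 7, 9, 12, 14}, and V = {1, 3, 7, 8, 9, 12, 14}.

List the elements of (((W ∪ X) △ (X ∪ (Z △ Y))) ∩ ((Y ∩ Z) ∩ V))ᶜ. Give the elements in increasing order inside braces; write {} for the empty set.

W ∪ X = {1, 2, 4, 5, 6, 7, 8, 9, 10, 11, 12, 14}
Z △ Y = {4, 8, 9, 10, 13, 14, 15}
X ∪ (Z △ Y) = {1, 2, 4, 5, 6, 7, 8, 9, 10, 11, 12, 13, 14, 15}
(W ∪ X) △ (X ∪ (Z △ Y)) = {13, 15}
Y ∩ Z = {1, 2, 3, 6, 11}
(Y ∩ Z) ∩ V = {1, 3}
((W ∪ X) △ (X ∪ (Z △ Y))) ∩ ((Y ∩ Z) ∩ V) = {}
(((W ∪ X) △ (X ∪ (Z △ Y))) ∩ ((Y ∩ Z) ∩ V))ᶜ = {1, 2, 3, 4, 5, 6, 7, 8, 9, 10, 11, 12, 13, 14, 15}

{1, 2, 3, 4, 5, 6, 7, 8, 9, 10, 11, 12, 13, 14, 15}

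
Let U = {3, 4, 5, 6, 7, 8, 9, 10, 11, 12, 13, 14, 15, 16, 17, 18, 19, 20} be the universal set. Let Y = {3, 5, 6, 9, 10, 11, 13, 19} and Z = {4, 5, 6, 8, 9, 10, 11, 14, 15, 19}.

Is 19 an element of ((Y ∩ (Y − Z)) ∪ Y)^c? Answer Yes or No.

No

19 ∈ Y and 19 ∈ Z, so 19 ∉ Y − Z
19 ∈ Y and 19 ∉ (Y − Z), so 19 ∉ Y ∩ (Y − Z)
19 ∉ (Y ∩ (Y − Z)) and 19 ∈ Y, so 19 ∈ (Y ∩ (Y − Z)) ∪ Y
19 ∉ ((Y ∩ (Y − Z)) ∪ Y)^c since 19 ∈ ((Y ∩ (Y − Z)) ∪ Y)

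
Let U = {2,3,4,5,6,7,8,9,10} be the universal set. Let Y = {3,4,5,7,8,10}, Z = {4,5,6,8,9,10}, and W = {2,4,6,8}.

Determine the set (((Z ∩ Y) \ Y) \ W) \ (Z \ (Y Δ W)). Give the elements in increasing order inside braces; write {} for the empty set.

Z ∩ Y = {4,5,8,10}
(Z ∩ Y) \ Y = {}
((Z ∩ Y) \ Y) \ W = {}
Y Δ W = {2,3,5,6,7,10}
Z \ (Y Δ W) = {4,8,9}
(((Z ∩ Y) \ Y) \ W) \ (Z \ (Y Δ W)) = {}

{}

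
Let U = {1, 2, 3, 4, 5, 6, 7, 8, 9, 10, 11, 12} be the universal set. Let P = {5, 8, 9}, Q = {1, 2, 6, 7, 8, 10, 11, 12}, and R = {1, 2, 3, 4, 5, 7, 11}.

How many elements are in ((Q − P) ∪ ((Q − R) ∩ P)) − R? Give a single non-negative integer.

4

Q − P = {1, 2, 6, 7, 10, 11, 12}
Q − R = {6, 8, 10, 12}
(Q − R) ∩ P = {8}
(Q − P) ∪ ((Q − R) ∩ P) = {1, 2, 6, 7, 8, 10, 11, 12}
((Q − P) ∪ ((Q − R) ∩ P)) − R = {6, 8, 10, 12}
|((Q − P) ∪ ((Q − R) ∩ P)) − R| = 4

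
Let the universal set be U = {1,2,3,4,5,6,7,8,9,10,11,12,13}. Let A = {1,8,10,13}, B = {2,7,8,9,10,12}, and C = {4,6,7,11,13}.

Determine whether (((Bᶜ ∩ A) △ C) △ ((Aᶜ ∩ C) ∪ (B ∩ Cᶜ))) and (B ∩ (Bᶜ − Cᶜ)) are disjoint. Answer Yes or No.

Yes

Bᶜ = {1,3,4,5,6,11,13}
Bᶜ ∩ A = {1,13}
(Bᶜ ∩ A) △ C = {1,4,6,7,11}
Aᶜ = {2,3,4,5,6,7,9,11,12}
Aᶜ ∩ C = {4,6,7,11}
Cᶜ = {1,2,3,5,8,9,10,12}
B ∩ Cᶜ = {2,8,9,10,12}
(Aᶜ ∩ C) ∪ (B ∩ Cᶜ) = {2,4,6,7,8,9,10,11,12}
((Bᶜ ∩ A) △ C) △ ((Aᶜ ∩ C) ∪ (B ∩ Cᶜ)) = {1,2,8,9,10,12}
Bᶜ − Cᶜ = {4,6,11,13}
B ∩ (Bᶜ − Cᶜ) = {}
{1,2,8,9,10,12} and {} share no elements.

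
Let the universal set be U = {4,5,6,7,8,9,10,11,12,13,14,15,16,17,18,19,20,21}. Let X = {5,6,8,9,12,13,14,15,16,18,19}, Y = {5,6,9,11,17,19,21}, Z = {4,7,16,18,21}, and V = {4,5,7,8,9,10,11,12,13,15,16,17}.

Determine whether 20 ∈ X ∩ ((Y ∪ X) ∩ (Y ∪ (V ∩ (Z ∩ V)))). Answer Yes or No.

No

20 ∉ Y and 20 ∉ X, so 20 ∉ Y ∪ X
20 ∉ Z and 20 ∉ V, so 20 ∉ Z ∩ V
20 ∉ V and 20 ∉ (Z ∩ V), so 20 ∉ V ∩ (Z ∩ V)
20 ∉ Y and 20 ∉ (V ∩ (Z ∩ V)), so 20 ∉ Y ∪ (V ∩ (Z ∩ V))
20 ∉ (Y ∪ X) and 20 ∉ (Y ∪ (V ∩ (Z ∩ V))), so 20 ∉ (Y ∪ X) ∩ (Y ∪ (V ∩ (Z ∩ V)))
20 ∉ X and 20 ∉ ((Y ∪ X) ∩ (Y ∪ (V ∩ (Z ∩ V)))), so 20 ∉ X ∩ ((Y ∪ X) ∩ (Y ∪ (V ∩ (Z ∩ V))))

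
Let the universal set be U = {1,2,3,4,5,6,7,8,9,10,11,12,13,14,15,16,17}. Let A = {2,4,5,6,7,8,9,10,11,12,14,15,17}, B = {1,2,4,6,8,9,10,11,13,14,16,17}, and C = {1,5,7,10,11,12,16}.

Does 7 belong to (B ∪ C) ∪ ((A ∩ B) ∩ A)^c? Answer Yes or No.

7 ∉ B and 7 ∈ C, so 7 ∈ B ∪ C
7 ∈ A and 7 ∉ B, so 7 ∉ A ∩ B
7 ∉ (A ∩ B) and 7 ∈ A, so 7 ∉ (A ∩ B) ∩ A
7 ∈ ((A ∩ B) ∩ A)^c since 7 ∉ ((A ∩ B) ∩ A)
7 ∈ (B ∪ C) and 7 ∈ ((A ∩ B) ∩ A)^c, so 7 ∈ (B ∪ C) ∪ ((A ∩ B) ∩ A)^c

Yes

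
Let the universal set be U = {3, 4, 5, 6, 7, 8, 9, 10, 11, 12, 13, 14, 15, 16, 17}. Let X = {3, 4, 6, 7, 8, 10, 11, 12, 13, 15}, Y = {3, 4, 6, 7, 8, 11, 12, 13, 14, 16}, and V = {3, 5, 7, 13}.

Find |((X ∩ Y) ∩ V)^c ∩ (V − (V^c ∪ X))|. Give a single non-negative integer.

1

X ∩ Y = {3, 4, 6, 7, 8, 11, 12, 13}
(X ∩ Y) ∩ V = {3, 7, 13}
((X ∩ Y) ∩ V)^c = {4, 5, 6, 8, 9, 10, 11, 12, 14, 15, 16, 17}
V^c = {4, 6, 8, 9, 10, 11, 12, 14, 15, 16, 17}
V^c ∪ X = {3, 4, 6, 7, 8, 9, 10, 11, 12, 13, 14, 15, 16, 17}
V − (V^c ∪ X) = {5}
((X ∩ Y) ∩ V)^c ∩ (V − (V^c ∪ X)) = {5}
|((X ∩ Y) ∩ V)^c ∩ (V − (V^c ∪ X))| = 1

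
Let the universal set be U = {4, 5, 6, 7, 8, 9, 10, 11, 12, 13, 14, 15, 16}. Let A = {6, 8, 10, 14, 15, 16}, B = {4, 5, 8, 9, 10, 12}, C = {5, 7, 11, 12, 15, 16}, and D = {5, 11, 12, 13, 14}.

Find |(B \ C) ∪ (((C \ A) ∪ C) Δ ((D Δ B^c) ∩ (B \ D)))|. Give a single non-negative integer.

B \ C = {4, 8, 9, 10}
C \ A = {5, 7, 11, 12}
(C \ A) ∪ C = {5, 7, 11, 12, 15, 16}
B^c = {6, 7, 11, 13, 14, 15, 16}
D Δ B^c = {5, 6, 7, 12, 15, 16}
B \ D = {4, 8, 9, 10}
(D Δ B^c) ∩ (B \ D) = {}
((C \ A) ∪ C) Δ ((D Δ B^c) ∩ (B \ D)) = {5, 7, 11, 12, 15, 16}
(B \ C) ∪ (((C \ A) ∪ C) Δ ((D Δ B^c) ∩ (B \ D))) = {4, 5, 7, 8, 9, 10, 11, 12, 15, 16}
|(B \ C) ∪ (((C \ A) ∪ C) Δ ((D Δ B^c) ∩ (B \ D)))| = 10

10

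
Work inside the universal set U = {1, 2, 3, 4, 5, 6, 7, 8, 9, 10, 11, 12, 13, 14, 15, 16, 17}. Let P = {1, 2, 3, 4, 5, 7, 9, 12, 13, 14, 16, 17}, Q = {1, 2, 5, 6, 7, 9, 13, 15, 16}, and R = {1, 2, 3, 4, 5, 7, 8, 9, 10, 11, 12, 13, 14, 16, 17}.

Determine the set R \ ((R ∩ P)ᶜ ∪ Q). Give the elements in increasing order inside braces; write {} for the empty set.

R ∩ P = {1, 2, 3, 4, 5, 7, 9, 12, 13, 14, 16, 17}
(R ∩ P)ᶜ = {6, 8, 10, 11, 15}
(R ∩ P)ᶜ ∪ Q = {1, 2, 5, 6, 7, 8, 9, 10, 11, 13, 15, 16}
R \ ((R ∩ P)ᶜ ∪ Q) = {3, 4, 12, 14, 17}

{3, 4, 12, 14, 17}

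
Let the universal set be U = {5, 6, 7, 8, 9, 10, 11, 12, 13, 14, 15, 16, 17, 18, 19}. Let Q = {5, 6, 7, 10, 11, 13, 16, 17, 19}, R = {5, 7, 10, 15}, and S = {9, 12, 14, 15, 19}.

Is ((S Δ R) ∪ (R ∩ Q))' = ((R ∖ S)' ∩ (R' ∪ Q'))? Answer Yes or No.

S Δ R = {5, 7, 9, 10, 12, 14, 19}
R ∩ Q = {5, 7, 10}
(S Δ R) ∪ (R ∩ Q) = {5, 7, 9, 10, 12, 14, 19}
((S Δ R) ∪ (R ∩ Q))' = {6, 8, 11, 13, 15, 16, 17, 18}
R ∖ S = {5, 7, 10}
(R ∖ S)' = {6, 8, 9, 11, 12, 13, 14, 15, 16, 17, 18, 19}
R' = {6, 8, 9, 11, 12, 13, 14, 16, 17, 18, 19}
Q' = {8, 9, 12, 14, 15, 18}
R' ∪ Q' = {6, 8, 9, 11, 12, 13, 14, 15, 16, 17, 18, 19}
(R ∖ S)' ∩ (R' ∪ Q') = {6, 8, 9, 11, 12, 13, 14, 15, 16, 17, 18, 19}
9 ∈ (R ∖ S)' ∩ (R' ∪ Q') but 9 ∉ ((S Δ R) ∪ (R ∩ Q))', so they differ.

No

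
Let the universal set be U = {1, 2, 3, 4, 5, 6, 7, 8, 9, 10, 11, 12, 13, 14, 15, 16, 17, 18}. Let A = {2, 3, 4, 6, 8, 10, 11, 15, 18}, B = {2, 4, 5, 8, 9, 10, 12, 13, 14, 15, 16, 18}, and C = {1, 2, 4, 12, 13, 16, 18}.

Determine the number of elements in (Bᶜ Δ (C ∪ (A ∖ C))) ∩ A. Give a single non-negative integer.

Bᶜ = {1, 3, 6, 7, 11, 17}
A ∖ C = {3, 6, 8, 10, 11, 15}
C ∪ (A ∖ C) = {1, 2, 3, 4, 6, 8, 10, 11, 12, 13, 15, 16, 18}
Bᶜ Δ (C ∪ (A ∖ C)) = {2, 4, 7, 8, 10, 12, 13, 15, 16, 17, 18}
(Bᶜ Δ (C ∪ (A ∖ C))) ∩ A = {2, 4, 8, 10, 15, 18}
|(Bᶜ Δ (C ∪ (A ∖ C))) ∩ A| = 6

6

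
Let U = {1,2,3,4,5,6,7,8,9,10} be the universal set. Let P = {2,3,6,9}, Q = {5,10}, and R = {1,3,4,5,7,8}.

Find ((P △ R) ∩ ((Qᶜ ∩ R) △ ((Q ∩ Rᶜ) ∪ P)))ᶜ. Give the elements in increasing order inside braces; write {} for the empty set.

{3,5,10}

P △ R = {1,2,4,5,6,7,8,9}
Qᶜ = {1,2,3,4,6,7,8,9}
Qᶜ ∩ R = {1,3,4,7,8}
Rᶜ = {2,6,9,10}
Q ∩ Rᶜ = {10}
(Q ∩ Rᶜ) ∪ P = {2,3,6,9,10}
(Qᶜ ∩ R) △ ((Q ∩ Rᶜ) ∪ P) = {1,2,4,6,7,8,9,10}
(P △ R) ∩ ((Qᶜ ∩ R) △ ((Q ∩ Rᶜ) ∪ P)) = {1,2,4,6,7,8,9}
((P △ R) ∩ ((Qᶜ ∩ R) △ ((Q ∩ Rᶜ) ∪ P)))ᶜ = {3,5,10}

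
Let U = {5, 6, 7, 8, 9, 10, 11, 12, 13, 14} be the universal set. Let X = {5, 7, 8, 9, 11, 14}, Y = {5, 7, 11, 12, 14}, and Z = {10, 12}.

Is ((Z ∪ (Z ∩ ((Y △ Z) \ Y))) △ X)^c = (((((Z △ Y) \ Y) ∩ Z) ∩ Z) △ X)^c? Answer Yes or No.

Y △ Z = {5, 7, 10, 11, 14}
(Y △ Z) \ Y = {10}
Z ∩ ((Y △ Z) \ Y) = {10}
Z ∪ (Z ∩ ((Y △ Z) \ Y)) = {10, 12}
(Z ∪ (Z ∩ ((Y △ Z) \ Y))) △ X = {5, 7, 8, 9, 10, 11, 12, 14}
((Z ∪ (Z ∩ ((Y △ Z) \ Y))) △ X)^c = {6, 13}
Z △ Y = {5, 7, 10, 11, 14}
(Z △ Y) \ Y = {10}
((Z △ Y) \ Y) ∩ Z = {10}
(((Z △ Y) \ Y) ∩ Z) ∩ Z = {10}
((((Z △ Y) \ Y) ∩ Z) ∩ Z) △ X = {5, 7, 8, 9, 10, 11, 14}
(((((Z △ Y) \ Y) ∩ Z) ∩ Z) △ X)^c = {6, 12, 13}
12 ∈ (((((Z △ Y) \ Y) ∩ Z) ∩ Z) △ X)^c but 12 ∉ ((Z ∪ (Z ∩ ((Y △ Z) \ Y))) △ X)^c, so they differ.

No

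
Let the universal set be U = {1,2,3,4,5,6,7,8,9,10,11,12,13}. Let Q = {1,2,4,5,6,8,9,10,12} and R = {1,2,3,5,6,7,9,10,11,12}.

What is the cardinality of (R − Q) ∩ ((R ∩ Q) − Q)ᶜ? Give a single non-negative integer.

3

R − Q = {3,7,11}
R ∩ Q = {1,2,5,6,9,10,12}
(R ∩ Q) − Q = {}
((R ∩ Q) − Q)ᶜ = {1,2,3,4,5,6,7,8,9,10,11,12,13}
(R − Q) ∩ ((R ∩ Q) − Q)ᶜ = {3,7,11}
|(R − Q) ∩ ((R ∩ Q) − Q)ᶜ| = 3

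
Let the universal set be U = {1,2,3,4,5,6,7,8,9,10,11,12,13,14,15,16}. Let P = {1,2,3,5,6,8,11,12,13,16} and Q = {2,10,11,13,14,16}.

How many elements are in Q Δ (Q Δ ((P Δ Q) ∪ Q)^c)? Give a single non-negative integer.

P Δ Q = {1,3,5,6,8,10,12,14}
(P Δ Q) ∪ Q = {1,2,3,5,6,8,10,11,12,13,14,16}
((P Δ Q) ∪ Q)^c = {4,7,9,15}
Q Δ ((P Δ Q) ∪ Q)^c = {2,4,7,9,10,11,13,14,15,16}
Q Δ (Q Δ ((P Δ Q) ∪ Q)^c) = {4,7,9,15}
|Q Δ (Q Δ ((P Δ Q) ∪ Q)^c)| = 4

4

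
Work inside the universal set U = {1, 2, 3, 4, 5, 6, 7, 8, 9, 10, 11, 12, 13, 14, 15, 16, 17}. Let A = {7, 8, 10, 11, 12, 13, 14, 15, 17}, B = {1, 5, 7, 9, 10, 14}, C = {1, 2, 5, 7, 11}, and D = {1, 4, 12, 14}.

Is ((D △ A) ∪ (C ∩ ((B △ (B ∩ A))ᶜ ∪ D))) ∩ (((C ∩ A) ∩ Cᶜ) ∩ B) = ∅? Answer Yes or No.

Yes

D △ A = {1, 4, 7, 8, 10, 11, 13, 15, 17}
B ∩ A = {7, 10, 14}
B △ (B ∩ A) = {1, 5, 9}
(B △ (B ∩ A))ᶜ = {2, 3, 4, 6, 7, 8, 10, 11, 12, 13, 14, 15, 16, 17}
(B △ (B ∩ A))ᶜ ∪ D = {1, 2, 3, 4, 6, 7, 8, 10, 11, 12, 13, 14, 15, 16, 17}
C ∩ ((B △ (B ∩ A))ᶜ ∪ D) = {1, 2, 7, 11}
(D △ A) ∪ (C ∩ ((B △ (B ∩ A))ᶜ ∪ D)) = {1, 2, 4, 7, 8, 10, 11, 13, 15, 17}
C ∩ A = {7, 11}
Cᶜ = {3, 4, 6, 8, 9, 10, 12, 13, 14, 15, 16, 17}
(C ∩ A) ∩ Cᶜ = {}
((C ∩ A) ∩ Cᶜ) ∩ B = {}
{1, 2, 4, 7, 8, 10, 11, 13, 15, 17} and {} share no elements.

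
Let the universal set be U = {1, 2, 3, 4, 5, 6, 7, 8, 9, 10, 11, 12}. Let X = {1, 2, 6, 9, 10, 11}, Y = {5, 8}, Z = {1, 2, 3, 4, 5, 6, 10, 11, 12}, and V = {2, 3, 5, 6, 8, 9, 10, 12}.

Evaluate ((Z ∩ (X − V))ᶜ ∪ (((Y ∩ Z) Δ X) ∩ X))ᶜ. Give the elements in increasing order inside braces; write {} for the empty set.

X − V = {1, 11}
Z ∩ (X − V) = {1, 11}
(Z ∩ (X − V))ᶜ = {2, 3, 4, 5, 6, 7, 8, 9, 10, 12}
Y ∩ Z = {5}
(Y ∩ Z) Δ X = {1, 2, 5, 6, 9, 10, 11}
((Y ∩ Z) Δ X) ∩ X = {1, 2, 6, 9, 10, 11}
(Z ∩ (X − V))ᶜ ∪ (((Y ∩ Z) Δ X) ∩ X) = {1, 2, 3, 4, 5, 6, 7, 8, 9, 10, 11, 12}
((Z ∩ (X − V))ᶜ ∪ (((Y ∩ Z) Δ X) ∩ X))ᶜ = {}

{}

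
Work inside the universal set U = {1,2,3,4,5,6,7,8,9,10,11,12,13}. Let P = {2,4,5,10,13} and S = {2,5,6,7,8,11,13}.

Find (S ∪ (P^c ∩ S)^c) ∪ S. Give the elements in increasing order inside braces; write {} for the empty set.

P^c = {1,3,6,7,8,9,11,12}
P^c ∩ S = {6,7,8,11}
(P^c ∩ S)^c = {1,2,3,4,5,9,10,12,13}
S ∪ (P^c ∩ S)^c = {1,2,3,4,5,6,7,8,9,10,11,12,13}
(S ∪ (P^c ∩ S)^c) ∪ S = {1,2,3,4,5,6,7,8,9,10,11,12,13}

{1,2,3,4,5,6,7,8,9,10,11,12,13}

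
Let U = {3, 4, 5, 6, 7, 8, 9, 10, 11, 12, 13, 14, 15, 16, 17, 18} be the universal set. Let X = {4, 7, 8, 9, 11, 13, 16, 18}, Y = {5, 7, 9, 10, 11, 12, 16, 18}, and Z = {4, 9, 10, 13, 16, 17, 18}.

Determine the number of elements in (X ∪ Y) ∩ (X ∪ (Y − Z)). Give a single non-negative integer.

X ∪ Y = {4, 5, 7, 8, 9, 10, 11, 12, 13, 16, 18}
Y − Z = {5, 7, 11, 12}
X ∪ (Y − Z) = {4, 5, 7, 8, 9, 11, 12, 13, 16, 18}
(X ∪ Y) ∩ (X ∪ (Y − Z)) = {4, 5, 7, 8, 9, 11, 12, 13, 16, 18}
|(X ∪ Y) ∩ (X ∪ (Y − Z))| = 10

10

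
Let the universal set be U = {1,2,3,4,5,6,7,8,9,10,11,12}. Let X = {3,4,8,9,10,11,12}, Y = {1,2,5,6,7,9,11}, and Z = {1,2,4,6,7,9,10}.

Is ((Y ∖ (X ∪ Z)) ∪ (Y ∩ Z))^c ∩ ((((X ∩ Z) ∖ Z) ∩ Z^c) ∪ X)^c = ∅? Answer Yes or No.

X ∪ Z = {1,2,3,4,6,7,8,9,10,11,12}
Y ∖ (X ∪ Z) = {5}
Y ∩ Z = {1,2,6,7,9}
(Y ∖ (X ∪ Z)) ∪ (Y ∩ Z) = {1,2,5,6,7,9}
((Y ∖ (X ∪ Z)) ∪ (Y ∩ Z))^c = {3,4,8,10,11,12}
X ∩ Z = {4,9,10}
(X ∩ Z) ∖ Z = {}
Z^c = {3,5,8,11,12}
((X ∩ Z) ∖ Z) ∩ Z^c = {}
(((X ∩ Z) ∖ Z) ∩ Z^c) ∪ X = {3,4,8,9,10,11,12}
((((X ∩ Z) ∖ Z) ∩ Z^c) ∪ X)^c = {1,2,5,6,7}
{3,4,8,10,11,12} and {1,2,5,6,7} share no elements.

Yes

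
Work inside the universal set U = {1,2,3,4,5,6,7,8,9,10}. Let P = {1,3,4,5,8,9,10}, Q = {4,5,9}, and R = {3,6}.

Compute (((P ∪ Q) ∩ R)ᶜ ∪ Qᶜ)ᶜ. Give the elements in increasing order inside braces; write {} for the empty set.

{}

P ∪ Q = {1,3,4,5,8,9,10}
(P ∪ Q) ∩ R = {3}
((P ∪ Q) ∩ R)ᶜ = {1,2,4,5,6,7,8,9,10}
Qᶜ = {1,2,3,6,7,8,10}
((P ∪ Q) ∩ R)ᶜ ∪ Qᶜ = {1,2,3,4,5,6,7,8,9,10}
(((P ∪ Q) ∩ R)ᶜ ∪ Qᶜ)ᶜ = {}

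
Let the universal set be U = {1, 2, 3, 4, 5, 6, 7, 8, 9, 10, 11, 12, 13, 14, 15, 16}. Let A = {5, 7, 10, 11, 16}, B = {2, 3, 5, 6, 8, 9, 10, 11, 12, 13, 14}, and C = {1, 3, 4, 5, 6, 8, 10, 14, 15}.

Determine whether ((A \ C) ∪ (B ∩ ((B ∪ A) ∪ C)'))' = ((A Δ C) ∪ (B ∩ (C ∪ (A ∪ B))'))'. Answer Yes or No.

No

A \ C = {7, 11, 16}
B ∪ A = {2, 3, 5, 6, 7, 8, 9, 10, 11, 12, 13, 14, 16}
(B ∪ A) ∪ C = {1, 2, 3, 4, 5, 6, 7, 8, 9, 10, 11, 12, 13, 14, 15, 16}
((B ∪ A) ∪ C)' = {}
B ∩ ((B ∪ A) ∪ C)' = {}
(A \ C) ∪ (B ∩ ((B ∪ A) ∪ C)') = {7, 11, 16}
((A \ C) ∪ (B ∩ ((B ∪ A) ∪ C)'))' = {1, 2, 3, 4, 5, 6, 8, 9, 10, 12, 13, 14, 15}
A Δ C = {1, 3, 4, 6, 7, 8, 11, 14, 15, 16}
A ∪ B = {2, 3, 5, 6, 7, 8, 9, 10, 11, 12, 13, 14, 16}
C ∪ (A ∪ B) = {1, 2, 3, 4, 5, 6, 7, 8, 9, 10, 11, 12, 13, 14, 15, 16}
(C ∪ (A ∪ B))' = {}
B ∩ (C ∪ (A ∪ B))' = {}
(A Δ C) ∪ (B ∩ (C ∪ (A ∪ B))') = {1, 3, 4, 6, 7, 8, 11, 14, 15, 16}
((A Δ C) ∪ (B ∩ (C ∪ (A ∪ B))'))' = {2, 5, 9, 10, 12, 13}
1 ∈ ((A \ C) ∪ (B ∩ ((B ∪ A) ∪ C)'))' but 1 ∉ ((A Δ C) ∪ (B ∩ (C ∪ (A ∪ B))'))', so they differ.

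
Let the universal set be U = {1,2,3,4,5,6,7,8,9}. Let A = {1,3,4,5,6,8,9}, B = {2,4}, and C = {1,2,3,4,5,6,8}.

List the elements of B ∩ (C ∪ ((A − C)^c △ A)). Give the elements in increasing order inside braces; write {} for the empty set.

A − C = {9}
(A − C)^c = {1,2,3,4,5,6,7,8}
(A − C)^c △ A = {2,7,9}
C ∪ ((A − C)^c △ A) = {1,2,3,4,5,6,7,8,9}
B ∩ (C ∪ ((A − C)^c △ A)) = {2,4}

{2,4}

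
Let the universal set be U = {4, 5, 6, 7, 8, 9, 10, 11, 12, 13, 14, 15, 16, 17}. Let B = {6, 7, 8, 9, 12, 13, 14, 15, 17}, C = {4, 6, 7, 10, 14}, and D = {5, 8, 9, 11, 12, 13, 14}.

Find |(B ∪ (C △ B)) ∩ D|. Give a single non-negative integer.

C △ B = {4, 8, 9, 10, 12, 13, 15, 17}
B ∪ (C △ B) = {4, 6, 7, 8, 9, 10, 12, 13, 14, 15, 17}
(B ∪ (C △ B)) ∩ D = {8, 9, 12, 13, 14}
|(B ∪ (C △ B)) ∩ D| = 5

5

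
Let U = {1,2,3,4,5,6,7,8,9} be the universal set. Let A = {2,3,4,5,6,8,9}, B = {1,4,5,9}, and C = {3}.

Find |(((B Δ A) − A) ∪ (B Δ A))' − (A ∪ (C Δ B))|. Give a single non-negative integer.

1

B Δ A = {1,2,3,6,8}
(B Δ A) − A = {1}
((B Δ A) − A) ∪ (B Δ A) = {1,2,3,6,8}
(((B Δ A) − A) ∪ (B Δ A))' = {4,5,7,9}
C Δ B = {1,3,4,5,9}
A ∪ (C Δ B) = {1,2,3,4,5,6,8,9}
(((B Δ A) − A) ∪ (B Δ A))' − (A ∪ (C Δ B)) = {7}
|(((B Δ A) − A) ∪ (B Δ A))' − (A ∪ (C Δ B))| = 1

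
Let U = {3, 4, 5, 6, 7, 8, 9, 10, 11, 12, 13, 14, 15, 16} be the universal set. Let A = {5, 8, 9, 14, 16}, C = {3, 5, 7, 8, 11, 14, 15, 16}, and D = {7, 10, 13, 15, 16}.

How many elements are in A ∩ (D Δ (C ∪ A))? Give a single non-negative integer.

C ∪ A = {3, 5, 7, 8, 9, 11, 14, 15, 16}
D Δ (C ∪ A) = {3, 5, 8, 9, 10, 11, 13, 14}
A ∩ (D Δ (C ∪ A)) = {5, 8, 9, 14}
|A ∩ (D Δ (C ∪ A))| = 4

4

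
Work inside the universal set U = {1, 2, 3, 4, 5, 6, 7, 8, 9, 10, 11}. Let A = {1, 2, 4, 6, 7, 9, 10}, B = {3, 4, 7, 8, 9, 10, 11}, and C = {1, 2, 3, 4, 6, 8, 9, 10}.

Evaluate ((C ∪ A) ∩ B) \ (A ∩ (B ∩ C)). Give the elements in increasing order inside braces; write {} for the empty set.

C ∪ A = {1, 2, 3, 4, 6, 7, 8, 9, 10}
(C ∪ A) ∩ B = {3, 4, 7, 8, 9, 10}
B ∩ C = {3, 4, 8, 9, 10}
A ∩ (B ∩ C) = {4, 9, 10}
((C ∪ A) ∩ B) \ (A ∩ (B ∩ C)) = {3, 7, 8}

{3, 7, 8}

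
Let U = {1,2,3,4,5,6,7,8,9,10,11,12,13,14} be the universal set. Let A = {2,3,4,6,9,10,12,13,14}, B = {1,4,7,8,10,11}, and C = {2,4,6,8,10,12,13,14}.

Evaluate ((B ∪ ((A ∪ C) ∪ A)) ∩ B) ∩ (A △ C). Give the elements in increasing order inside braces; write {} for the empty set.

A ∪ C = {2,3,4,6,8,9,10,12,13,14}
(A ∪ C) ∪ A = {2,3,4,6,8,9,10,12,13,14}
B ∪ ((A ∪ C) ∪ A) = {1,2,3,4,6,7,8,9,10,11,12,13,14}
(B ∪ ((A ∪ C) ∪ A)) ∩ B = {1,4,7,8,10,11}
A △ C = {3,8,9}
((B ∪ ((A ∪ C) ∪ A)) ∩ B) ∩ (A △ C) = {8}

{8}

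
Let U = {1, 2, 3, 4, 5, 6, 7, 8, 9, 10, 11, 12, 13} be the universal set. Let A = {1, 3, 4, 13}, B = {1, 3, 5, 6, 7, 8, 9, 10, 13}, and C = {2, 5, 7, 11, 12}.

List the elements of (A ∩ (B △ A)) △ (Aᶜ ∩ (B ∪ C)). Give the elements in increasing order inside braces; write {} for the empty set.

B △ A = {4, 5, 6, 7, 8, 9, 10}
A ∩ (B △ A) = {4}
Aᶜ = {2, 5, 6, 7, 8, 9, 10, 11, 12}
B ∪ C = {1, 2, 3, 5, 6, 7, 8, 9, 10, 11, 12, 13}
Aᶜ ∩ (B ∪ C) = {2, 5, 6, 7, 8, 9, 10, 11, 12}
(A ∩ (B △ A)) △ (Aᶜ ∩ (B ∪ C)) = {2, 4, 5, 6, 7, 8, 9, 10, 11, 12}

{2, 4, 5, 6, 7, 8, 9, 10, 11, 12}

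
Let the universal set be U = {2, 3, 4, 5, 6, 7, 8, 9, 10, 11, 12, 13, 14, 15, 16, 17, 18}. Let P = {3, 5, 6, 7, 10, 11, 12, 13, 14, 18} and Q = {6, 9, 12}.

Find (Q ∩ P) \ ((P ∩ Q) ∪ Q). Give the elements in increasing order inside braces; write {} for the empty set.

Q ∩ P = {6, 12}
P ∩ Q = {6, 12}
(P ∩ Q) ∪ Q = {6, 9, 12}
(Q ∩ P) \ ((P ∩ Q) ∪ Q) = {}

{}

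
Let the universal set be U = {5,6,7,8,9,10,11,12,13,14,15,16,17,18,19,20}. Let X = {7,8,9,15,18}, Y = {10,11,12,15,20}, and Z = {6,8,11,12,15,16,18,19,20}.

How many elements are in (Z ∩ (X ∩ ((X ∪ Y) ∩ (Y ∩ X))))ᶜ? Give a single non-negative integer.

X ∪ Y = {7,8,9,10,11,12,15,18,20}
Y ∩ X = {15}
(X ∪ Y) ∩ (Y ∩ X) = {15}
X ∩ ((X ∪ Y) ∩ (Y ∩ X)) = {15}
Z ∩ (X ∩ ((X ∪ Y) ∩ (Y ∩ X))) = {15}
(Z ∩ (X ∩ ((X ∪ Y) ∩ (Y ∩ X))))ᶜ = {5,6,7,8,9,10,11,12,13,14,16,17,18,19,20}
|(Z ∩ (X ∩ ((X ∪ Y) ∩ (Y ∩ X))))ᶜ| = 15

15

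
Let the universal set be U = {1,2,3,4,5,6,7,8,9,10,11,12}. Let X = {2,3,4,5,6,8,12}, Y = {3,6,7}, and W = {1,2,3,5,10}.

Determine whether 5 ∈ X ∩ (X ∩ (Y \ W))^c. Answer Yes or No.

Yes

5 ∉ Y and 5 ∈ W, so 5 ∉ Y \ W
5 ∈ X and 5 ∉ (Y \ W), so 5 ∉ X ∩ (Y \ W)
5 ∈ (X ∩ (Y \ W))^c since 5 ∉ (X ∩ (Y \ W))
5 ∈ X and 5 ∈ (X ∩ (Y \ W))^c, so 5 ∈ X ∩ (X ∩ (Y \ W))^c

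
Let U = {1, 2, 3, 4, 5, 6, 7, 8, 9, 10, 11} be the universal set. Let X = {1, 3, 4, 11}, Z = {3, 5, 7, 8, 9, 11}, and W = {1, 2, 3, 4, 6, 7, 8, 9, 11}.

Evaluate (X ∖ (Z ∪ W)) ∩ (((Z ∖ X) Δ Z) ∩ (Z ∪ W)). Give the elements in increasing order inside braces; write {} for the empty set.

Z ∪ W = {1, 2, 3, 4, 5, 6, 7, 8, 9, 11}
X ∖ (Z ∪ W) = {}
Z ∖ X = {5, 7, 8, 9}
(Z ∖ X) Δ Z = {3, 11}
((Z ∖ X) Δ Z) ∩ (Z ∪ W) = {3, 11}
(X ∖ (Z ∪ W)) ∩ (((Z ∖ X) Δ Z) ∩ (Z ∪ W)) = {}

{}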